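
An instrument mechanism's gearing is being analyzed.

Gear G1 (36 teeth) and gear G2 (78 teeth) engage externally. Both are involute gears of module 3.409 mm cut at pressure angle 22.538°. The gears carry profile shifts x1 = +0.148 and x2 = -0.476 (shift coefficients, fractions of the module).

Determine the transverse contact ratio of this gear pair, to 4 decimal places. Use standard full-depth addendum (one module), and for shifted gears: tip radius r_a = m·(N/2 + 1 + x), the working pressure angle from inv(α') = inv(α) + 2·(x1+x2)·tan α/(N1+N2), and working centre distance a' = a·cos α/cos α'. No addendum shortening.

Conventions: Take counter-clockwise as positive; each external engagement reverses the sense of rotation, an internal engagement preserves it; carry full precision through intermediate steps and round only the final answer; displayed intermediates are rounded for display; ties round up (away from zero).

single-mesh involute tooth geometry (36T engaging 78T at module 3.409)
base radii: r_b1 = 56.675509, r_b2 = 122.796937
tip radii: r_a1 = 65.275532, r_a2 = 134.737316
inv(α') = inv(22.538°) + 2·(+0.148-0.476)·tan α/(36+78) = 0.01924047  ⇒  α' = 21.71034°
a' = a·cos α / cos α' = 194.3130·cos 22.538°/cos 21.71034° = 193.175162
action lengths: √(r_a1²−r_b1²) = 32.384899, √(r_a2²−r_b2²) = 55.453193
base pitch p_b = π·m·cos α = 9.891742
CR = (32.384899 + 55.453193 − 193.175162·sin 21.71034°)/9.891742 = 1.655909
contact ratio ≈ 1.6559

1.6559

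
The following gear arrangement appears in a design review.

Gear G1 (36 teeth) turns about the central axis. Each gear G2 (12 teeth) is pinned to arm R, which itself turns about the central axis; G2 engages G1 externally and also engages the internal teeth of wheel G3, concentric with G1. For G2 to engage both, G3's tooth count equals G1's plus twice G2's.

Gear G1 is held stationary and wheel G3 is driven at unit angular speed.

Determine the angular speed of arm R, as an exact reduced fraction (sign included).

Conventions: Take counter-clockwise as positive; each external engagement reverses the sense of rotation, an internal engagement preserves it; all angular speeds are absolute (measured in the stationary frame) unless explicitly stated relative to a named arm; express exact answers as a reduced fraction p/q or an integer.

topology: planetary set — G1 36T / G2 12T / G3 60T, arm = carrier (Willis)
ring teeth: 36 + 2·12 = 60
36(ω_sun−ω_arm) = −60(ω_ring−ω_arm),  ω_sun = 0, ω_ring = 1
36(0−ω_arm) = −60(1−ω_arm)  ⇒  96·ω_arm = 60  ⇒  ω_arm = 5/8
exact speed ratio = 5/8

5/8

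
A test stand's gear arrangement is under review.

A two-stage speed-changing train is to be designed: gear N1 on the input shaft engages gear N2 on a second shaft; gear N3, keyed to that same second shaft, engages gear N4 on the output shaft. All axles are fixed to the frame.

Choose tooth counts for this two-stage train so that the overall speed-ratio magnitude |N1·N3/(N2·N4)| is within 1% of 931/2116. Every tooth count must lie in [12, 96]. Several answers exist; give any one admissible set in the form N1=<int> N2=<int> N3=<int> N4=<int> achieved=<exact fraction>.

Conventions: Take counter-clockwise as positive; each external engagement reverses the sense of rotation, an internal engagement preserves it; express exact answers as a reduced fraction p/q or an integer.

N1=19 N2=23 N3=49 N4=92 achieved=931/2116

class = fixed-axis compound train [2-stage, 931/2116 wanted]
target = 931/2116 in lowest terms: an exact hit needs N1·N3 = k·931 and N2·N4 = k·2116 for one integer k, every count in [12, 96]; additionally prefer no 1:1 stage (N1 ≠ N2, N3 ≠ N4)
k = 1: N1·N3 = 931 = 19·49, N2·N4 = 2116 = 23·92
achieved = 19·49/(23·92) = 931/2116; |achieved − target| = 0 ≤ 931/211600 ✓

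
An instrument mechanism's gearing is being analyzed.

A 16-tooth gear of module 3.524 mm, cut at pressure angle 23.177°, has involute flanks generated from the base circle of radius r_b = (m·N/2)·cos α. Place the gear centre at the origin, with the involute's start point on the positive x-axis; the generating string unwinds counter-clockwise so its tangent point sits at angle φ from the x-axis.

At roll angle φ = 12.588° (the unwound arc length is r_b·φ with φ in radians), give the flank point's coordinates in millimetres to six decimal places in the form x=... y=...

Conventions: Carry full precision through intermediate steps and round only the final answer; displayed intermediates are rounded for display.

topology: single-mesh involute geometry — m = 3.524, N = 16
pitch radius r_p = m·N/2 = 3.524·16/2 = 28.192000
base radius r_b = r_p·cos α = 28.192000·cos 23.177° = 25.916720
roll angle φ = 12.588° = 0.21970205 rad
x = r_b·(cos φ + φ·sin φ) = 26.534679
y = r_b·(sin φ − φ·cos φ) = 0.091172

x=26.534679 y=0.091172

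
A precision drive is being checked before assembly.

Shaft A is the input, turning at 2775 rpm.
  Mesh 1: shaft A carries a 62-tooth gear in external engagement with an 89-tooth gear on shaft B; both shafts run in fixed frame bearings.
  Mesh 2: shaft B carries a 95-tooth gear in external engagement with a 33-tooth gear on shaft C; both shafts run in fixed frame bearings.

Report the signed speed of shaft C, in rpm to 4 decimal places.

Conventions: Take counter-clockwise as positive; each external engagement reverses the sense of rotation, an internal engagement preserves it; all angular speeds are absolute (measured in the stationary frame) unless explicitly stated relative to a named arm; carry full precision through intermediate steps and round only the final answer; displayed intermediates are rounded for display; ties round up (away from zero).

2-mesh fixed-axis compound train (all bearings frame-fixed)
mesh 1 [62T→89T]: ω = 2775.0000×62/89 = 1933.1461 rpm, sense flips to −
mesh 2 [95T→33T]: ω = 1933.1461×95/33 = 5565.1175 rpm, sense flips to +
signed output speed = +5565.1175 rpm

+5565.1175 rpm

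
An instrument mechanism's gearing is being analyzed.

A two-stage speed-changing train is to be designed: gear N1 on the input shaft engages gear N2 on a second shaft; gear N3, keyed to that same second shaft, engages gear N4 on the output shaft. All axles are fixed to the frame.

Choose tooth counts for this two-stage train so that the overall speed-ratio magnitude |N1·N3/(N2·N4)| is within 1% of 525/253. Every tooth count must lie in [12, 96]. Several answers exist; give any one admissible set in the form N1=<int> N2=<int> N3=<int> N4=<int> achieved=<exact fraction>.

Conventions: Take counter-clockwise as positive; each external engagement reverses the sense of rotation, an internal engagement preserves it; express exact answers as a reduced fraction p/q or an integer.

N1=14 N2=22 N3=75 N4=23 achieved=525/253

class = fixed-axis compound train [2-stage, 525/253 wanted]
target = 525/253 in lowest terms: an exact hit needs N1·N3 = k·525 and N2·N4 = k·253 for one integer k, every count in [12, 96]; additionally prefer no 1:1 stage (N1 ≠ N2, N3 ≠ N4)
k = 1: no 1:1-free in-range split of k·525 and k·253 into factor pairs; take k = 2
k = 2: N1·N3 = 1050 = 14·75, N2·N4 = 506 = 22·23
achieved = 14·75/(22·23) = 525/253; |achieved − target| = 0 ≤ 21/1012 ✓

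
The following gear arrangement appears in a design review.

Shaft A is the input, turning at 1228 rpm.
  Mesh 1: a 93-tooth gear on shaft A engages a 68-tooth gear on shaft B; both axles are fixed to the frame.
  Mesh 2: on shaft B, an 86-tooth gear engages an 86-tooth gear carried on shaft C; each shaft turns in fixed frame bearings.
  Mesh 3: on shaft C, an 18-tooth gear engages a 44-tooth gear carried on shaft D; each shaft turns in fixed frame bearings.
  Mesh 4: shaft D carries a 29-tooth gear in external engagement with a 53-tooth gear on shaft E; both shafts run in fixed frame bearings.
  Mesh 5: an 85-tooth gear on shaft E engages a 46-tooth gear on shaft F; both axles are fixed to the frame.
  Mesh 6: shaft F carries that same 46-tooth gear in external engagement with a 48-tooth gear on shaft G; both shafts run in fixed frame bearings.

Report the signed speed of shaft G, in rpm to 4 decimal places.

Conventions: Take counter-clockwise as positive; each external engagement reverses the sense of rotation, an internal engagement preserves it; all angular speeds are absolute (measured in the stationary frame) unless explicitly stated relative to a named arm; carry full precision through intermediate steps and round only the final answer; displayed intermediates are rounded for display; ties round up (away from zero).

6-mesh fixed-axis compound train (all bearings frame-fixed)
mesh 1 [93T→68T]: ω = 1228.0000×93/68 = 1679.4706 rpm, sense flips to −
mesh 2 [86T→86T]: ω = 1679.4706×86/86 = 1679.4706 rpm, sense flips to +
mesh 3 [18T→44T]: ω = 1679.4706×18/44 = 687.0561 rpm, sense flips to −
mesh 4 [29T→53T]: ω = 687.0561×29/53 = 375.9364 rpm, sense flips to +
mesh 5 [85T→46T]: ω = 375.9364×85/46 = 694.6651 rpm, sense flips to −
mesh 6 [46T→48T]: ω = 694.6651×46/48 = 665.7207 rpm, sense flips to +
signed output speed = +665.7207 rpm

+665.7207 rpm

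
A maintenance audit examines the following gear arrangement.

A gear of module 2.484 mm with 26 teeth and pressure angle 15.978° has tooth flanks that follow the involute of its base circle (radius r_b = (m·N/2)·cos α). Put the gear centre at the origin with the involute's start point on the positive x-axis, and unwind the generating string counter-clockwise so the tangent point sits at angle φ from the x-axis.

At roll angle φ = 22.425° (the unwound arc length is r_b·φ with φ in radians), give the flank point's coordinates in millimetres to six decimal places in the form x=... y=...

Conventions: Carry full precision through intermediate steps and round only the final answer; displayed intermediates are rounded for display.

x=33.331982 y=0.610977

topology: single-mesh involute geometry — m = 2.484, N = 26
pitch radius r_p = m·N/2 = 2.484·26/2 = 32.292000
base radius r_b = r_p·cos α = 32.292000·cos 15.978° = 31.044478
roll angle φ = 22.425° = 0.39139008 rad
x = r_b·(cos φ + φ·sin φ) = 33.331982
y = r_b·(sin φ − φ·cos φ) = 0.610977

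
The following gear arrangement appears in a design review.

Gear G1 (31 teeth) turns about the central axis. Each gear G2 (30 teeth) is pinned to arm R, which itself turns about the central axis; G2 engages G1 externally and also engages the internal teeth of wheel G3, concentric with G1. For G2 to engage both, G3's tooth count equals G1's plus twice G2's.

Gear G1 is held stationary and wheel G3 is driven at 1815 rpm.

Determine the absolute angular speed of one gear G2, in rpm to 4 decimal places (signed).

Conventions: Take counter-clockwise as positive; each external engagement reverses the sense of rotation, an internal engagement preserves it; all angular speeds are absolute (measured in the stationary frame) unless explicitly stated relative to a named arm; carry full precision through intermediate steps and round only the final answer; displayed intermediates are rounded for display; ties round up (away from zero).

planetary set (31T centre, 30T on arm, 91T internal) — Willis relation
normalise by the input: solve with ω_ring = 1, then scale by 1815 rpm
ring teeth: 31 + 2·30 = 91
31(ω_sun−ω_arm) = −91(ω_ring−ω_arm),  ω_sun = 0, ω_ring = 1
31(0−ω_arm) = −91(1−ω_arm)  ⇒  122·ω_arm = 91  ⇒  ω_arm = 91/122
sun–planet mesh: 31·(0−91/122) = −30·(ω_p−ω_arm)  ⇒  ω_p−ω_arm = 2821/3660
ω_p = 91/122 + 2821/3660 = 91/60
scale: ω_p = 91/60 × 1815 rpm = +2752.7500 rpm

+2752.7500 rpm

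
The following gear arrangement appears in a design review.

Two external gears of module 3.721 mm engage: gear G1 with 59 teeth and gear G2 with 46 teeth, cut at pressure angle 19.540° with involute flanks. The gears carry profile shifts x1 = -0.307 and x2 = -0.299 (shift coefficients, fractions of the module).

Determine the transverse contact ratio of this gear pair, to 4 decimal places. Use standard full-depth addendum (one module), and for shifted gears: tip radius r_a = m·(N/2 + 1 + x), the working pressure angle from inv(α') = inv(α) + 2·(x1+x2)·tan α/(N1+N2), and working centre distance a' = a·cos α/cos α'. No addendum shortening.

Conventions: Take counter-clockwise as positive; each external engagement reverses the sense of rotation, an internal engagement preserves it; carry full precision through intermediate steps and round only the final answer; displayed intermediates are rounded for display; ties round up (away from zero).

recognized (one external pair, fixed centres): single-mesh tooth geometry, m = 3.721, N1 = 59, N2 = 46
base radii: r_b1 = 103.447679, r_b2 = 80.654123
tip radii: r_a1 = 112.348153, r_a2 = 88.191421
inv(α') = inv(19.540°) + 2·(-0.307-0.299)·tan α/(59+46) = 0.00977050  ⇒  α' = 17.44467°
a' = a·cos α / cos α' = 195.3525·cos 19.540°/cos 17.44467° = 192.977438
action lengths: √(r_a1²−r_b1²) = 43.825622, √(r_a2²−r_b2²) = 35.674069
base pitch p_b = π·m·cos α = 11.016626
CR = (43.825622 + 35.674069 − 192.977438·sin 17.44467°)/11.016626 = 1.965030
contact ratio ≈ 1.9650

1.9650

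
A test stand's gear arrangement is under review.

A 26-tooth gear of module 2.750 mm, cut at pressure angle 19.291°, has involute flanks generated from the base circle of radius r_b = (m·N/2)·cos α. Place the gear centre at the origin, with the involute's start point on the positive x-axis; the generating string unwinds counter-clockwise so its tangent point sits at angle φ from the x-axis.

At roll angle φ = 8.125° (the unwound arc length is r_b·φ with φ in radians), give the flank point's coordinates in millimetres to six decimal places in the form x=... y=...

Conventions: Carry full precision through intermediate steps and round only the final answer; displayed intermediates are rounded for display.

single-mesh involute tooth geometry (26T wheel at module 2.750)
pitch radius r_p = m·N/2 = 2.750·26/2 = 35.750000
base radius r_b = r_p·cos α = 35.750000·cos 19.291° = 33.742740
roll angle φ = 8.125° = 0.14180800 rad
x = r_b·(cos φ + φ·sin φ) = 34.080311
y = r_b·(sin φ − φ·cos φ) = 0.032010

x=34.080311 y=0.032010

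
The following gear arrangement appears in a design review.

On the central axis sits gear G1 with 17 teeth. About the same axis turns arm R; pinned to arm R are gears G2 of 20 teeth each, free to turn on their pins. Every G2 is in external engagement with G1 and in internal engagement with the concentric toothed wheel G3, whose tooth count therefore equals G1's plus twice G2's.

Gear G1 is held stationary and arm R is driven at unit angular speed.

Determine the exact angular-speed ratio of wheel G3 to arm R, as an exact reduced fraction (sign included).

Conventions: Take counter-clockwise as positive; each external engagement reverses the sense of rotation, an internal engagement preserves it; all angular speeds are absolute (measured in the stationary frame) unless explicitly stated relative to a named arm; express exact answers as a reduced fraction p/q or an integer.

74/57

topology: planetary set — G1 17T / G2 20T / G3 57T, arm = carrier (Willis)
ring teeth: 17 + 2·20 = 57
17(ω_sun−ω_arm) = −57(ω_ring−ω_arm),  ω_sun = 0, ω_arm = 1
ω_ring = 1 − (17/57)(0−1) = 74/57
ω_out/ω_in = 74/57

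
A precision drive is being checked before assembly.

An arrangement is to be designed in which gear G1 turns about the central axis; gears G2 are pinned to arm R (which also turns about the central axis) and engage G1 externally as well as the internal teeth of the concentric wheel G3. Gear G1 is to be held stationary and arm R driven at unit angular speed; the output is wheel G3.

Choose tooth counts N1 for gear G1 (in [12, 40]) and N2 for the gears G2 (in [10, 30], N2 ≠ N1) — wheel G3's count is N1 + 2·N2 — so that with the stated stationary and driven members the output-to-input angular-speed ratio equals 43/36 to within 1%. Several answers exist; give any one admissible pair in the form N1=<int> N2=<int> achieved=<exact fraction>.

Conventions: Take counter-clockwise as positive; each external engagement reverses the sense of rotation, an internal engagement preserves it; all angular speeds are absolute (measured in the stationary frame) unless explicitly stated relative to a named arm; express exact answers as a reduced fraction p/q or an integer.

N1=14 N2=29 achieved=43/36

class = planetary set [ratio 43/36 wanted; Willis about the carrier]
Willis with ω_sun = 0: ω_ring/ω_arm = (N1+N3)/N3; set equal to 43/36  ⇒  N3/N1 = 1/(43/36 − 1) = 36/7
N3 = N1 + 2·N2  ⇒  N2/N1 = (N3/N1 − 1)/2 = (36/7 − 1)/2 = 29/14
smallest multiple with N1 ≥ 12 and N2 ≥ 10: k = 1  ⇒  N1 = 1·14 = 14, N2 = 1·29 = 29 (N1 ≤ 40, N2 ≤ 30, N2 ≠ N1 ✓), N3 = 14 + 2·29 = 72
check: (N1+N3)/N3 with N1 = 14, N3 = 72 gives 43/36; |achieved − target| = 0 ≤ 43/3600 ✓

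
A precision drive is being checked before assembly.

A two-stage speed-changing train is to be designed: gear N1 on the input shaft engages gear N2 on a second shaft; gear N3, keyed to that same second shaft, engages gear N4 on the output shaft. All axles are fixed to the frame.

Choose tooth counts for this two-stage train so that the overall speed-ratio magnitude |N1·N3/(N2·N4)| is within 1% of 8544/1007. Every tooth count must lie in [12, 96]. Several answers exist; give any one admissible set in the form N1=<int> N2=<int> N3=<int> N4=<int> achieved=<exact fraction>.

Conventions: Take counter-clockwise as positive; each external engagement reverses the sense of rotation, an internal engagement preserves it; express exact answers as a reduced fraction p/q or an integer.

N1=89 N2=19 N3=96 N4=53 achieved=8544/1007

2-stage fixed-axis compound train for ratio 8544/1007
target = 8544/1007 in lowest terms: an exact hit needs N1·N3 = k·8544 and N2·N4 = k·1007 for one integer k, every count in [12, 96]; additionally prefer no 1:1 stage (N1 ≠ N2, N3 ≠ N4)
k = 1: N1·N3 = 8544 = 89·96, N2·N4 = 1007 = 19·53
achieved = 89·96/(19·53) = 8544/1007; |achieved − target| = 0 ≤ 2136/25175 ✓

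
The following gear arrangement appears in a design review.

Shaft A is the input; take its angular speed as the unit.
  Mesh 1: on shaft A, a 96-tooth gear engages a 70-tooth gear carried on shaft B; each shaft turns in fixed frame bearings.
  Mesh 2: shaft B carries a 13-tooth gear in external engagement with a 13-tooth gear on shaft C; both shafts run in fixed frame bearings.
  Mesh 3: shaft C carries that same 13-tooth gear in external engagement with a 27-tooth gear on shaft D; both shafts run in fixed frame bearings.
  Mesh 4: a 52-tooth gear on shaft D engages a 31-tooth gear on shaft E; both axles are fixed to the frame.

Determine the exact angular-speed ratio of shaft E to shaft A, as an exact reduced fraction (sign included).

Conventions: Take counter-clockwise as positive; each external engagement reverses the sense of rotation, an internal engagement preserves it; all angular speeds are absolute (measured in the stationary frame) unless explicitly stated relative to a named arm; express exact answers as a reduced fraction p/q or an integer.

class = fixed-axis compound train [4 meshes; 4 ratios multiply, 4 sense flips]
mesh 1 [96T→70T]: running ratio 48/35, sense −
mesh 2 [13T→13T]: running ratio 48/35, sense +
mesh 3 [13T→27T]: running ratio 208/315, sense −
mesh 4 [52T→31T]: running ratio 10816/9765, sense +
ω_out/ω_in = 10816/9765

10816/9765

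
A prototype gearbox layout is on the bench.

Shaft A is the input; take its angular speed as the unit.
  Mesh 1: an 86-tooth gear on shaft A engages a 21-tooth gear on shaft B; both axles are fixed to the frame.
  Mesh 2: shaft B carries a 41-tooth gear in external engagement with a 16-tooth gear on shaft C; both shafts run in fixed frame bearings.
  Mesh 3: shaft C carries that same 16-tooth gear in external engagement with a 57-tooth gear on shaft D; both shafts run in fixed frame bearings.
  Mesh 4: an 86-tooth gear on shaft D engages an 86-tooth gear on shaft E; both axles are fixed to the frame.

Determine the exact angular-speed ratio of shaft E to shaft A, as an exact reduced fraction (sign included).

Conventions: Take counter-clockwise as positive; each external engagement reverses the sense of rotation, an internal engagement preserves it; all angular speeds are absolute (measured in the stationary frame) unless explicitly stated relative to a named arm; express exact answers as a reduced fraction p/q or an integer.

class = fixed-axis compound train [4 meshes; 4 ratios multiply, 4 sense flips]
mesh 1 [86T→21T]: running ratio 86/21, sense −
mesh 2 [41T→16T]: running ratio 1763/168, sense +
mesh 3 [16T→57T]: running ratio 3526/1197, sense −
mesh 4 [86T→86T]: running ratio 3526/1197, sense +
ω_out/ω_in = 3526/1197

3526/1197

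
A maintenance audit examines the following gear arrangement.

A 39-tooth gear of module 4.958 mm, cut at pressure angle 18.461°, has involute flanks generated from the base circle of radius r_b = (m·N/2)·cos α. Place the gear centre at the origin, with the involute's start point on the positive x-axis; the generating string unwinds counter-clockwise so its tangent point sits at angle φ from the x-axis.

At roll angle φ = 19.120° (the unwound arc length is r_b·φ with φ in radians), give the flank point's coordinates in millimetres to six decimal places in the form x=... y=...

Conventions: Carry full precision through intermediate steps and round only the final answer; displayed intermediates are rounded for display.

x=96.670650 y=1.123381

single-mesh involute tooth geometry (39T wheel at module 4.958)
pitch radius r_p = m·N/2 = 4.958·39/2 = 96.681000
base radius r_b = r_p·cos α = 96.681000·cos 18.461° = 91.705739
roll angle φ = 19.120° = 0.33370695 rad
x = r_b·(cos φ + φ·sin φ) = 96.670650
y = r_b·(sin φ − φ·cos φ) = 1.123381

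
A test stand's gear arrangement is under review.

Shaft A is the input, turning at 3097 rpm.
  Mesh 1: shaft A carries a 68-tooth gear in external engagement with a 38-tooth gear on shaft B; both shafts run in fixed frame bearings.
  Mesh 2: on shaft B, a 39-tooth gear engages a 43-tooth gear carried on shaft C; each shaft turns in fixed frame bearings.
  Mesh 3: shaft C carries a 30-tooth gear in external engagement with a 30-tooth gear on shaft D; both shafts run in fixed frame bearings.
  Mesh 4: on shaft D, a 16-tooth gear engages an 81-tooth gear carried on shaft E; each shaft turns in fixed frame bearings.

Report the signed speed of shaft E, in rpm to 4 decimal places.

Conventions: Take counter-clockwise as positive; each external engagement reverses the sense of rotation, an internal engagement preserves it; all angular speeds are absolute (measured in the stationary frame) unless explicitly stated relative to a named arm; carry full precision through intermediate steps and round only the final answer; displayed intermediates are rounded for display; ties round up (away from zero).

+992.8820 rpm

recognized (5 fixed axles, 4 meshes): fixed-axis compound train
mesh 1 [68T→38T]: ω = 3097.0000×68/38 = 5542.0000 rpm, sense flips to −
mesh 2 [39T→43T]: ω = 5542.0000×39/43 = 5026.4651 rpm, sense flips to +
mesh 3 [30T→30T]: ω = 5026.4651×30/30 = 5026.4651 rpm, sense flips to −
mesh 4 [16T→81T]: ω = 5026.4651×16/81 = 992.8820 rpm, sense flips to +
signed output speed = +992.8820 rpm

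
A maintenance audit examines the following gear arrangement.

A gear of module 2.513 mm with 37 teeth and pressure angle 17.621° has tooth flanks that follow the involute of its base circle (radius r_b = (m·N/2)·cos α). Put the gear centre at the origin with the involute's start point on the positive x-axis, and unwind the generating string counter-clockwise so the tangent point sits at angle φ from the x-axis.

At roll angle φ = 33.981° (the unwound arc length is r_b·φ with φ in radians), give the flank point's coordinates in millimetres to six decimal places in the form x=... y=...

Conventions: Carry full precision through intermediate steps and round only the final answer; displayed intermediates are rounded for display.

x=51.429912 y=2.974125

single-mesh involute tooth geometry (37T wheel at module 2.513)
pitch radius r_p = m·N/2 = 2.513·37/2 = 46.490500
base radius r_b = r_p·cos α = 46.490500·cos 17.621° = 44.309155
roll angle φ = 33.981° = 0.59308033 rad
x = r_b·(cos φ + φ·sin φ) = 51.429912
y = r_b·(sin φ − φ·cos φ) = 2.974125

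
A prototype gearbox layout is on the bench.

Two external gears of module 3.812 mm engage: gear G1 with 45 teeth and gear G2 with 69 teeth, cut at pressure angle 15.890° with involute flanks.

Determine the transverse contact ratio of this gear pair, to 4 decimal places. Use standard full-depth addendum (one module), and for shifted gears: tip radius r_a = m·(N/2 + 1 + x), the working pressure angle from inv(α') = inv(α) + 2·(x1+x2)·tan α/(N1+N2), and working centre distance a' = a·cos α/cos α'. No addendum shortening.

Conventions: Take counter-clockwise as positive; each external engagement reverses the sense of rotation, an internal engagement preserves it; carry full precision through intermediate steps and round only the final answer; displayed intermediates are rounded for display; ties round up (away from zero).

topology: single-mesh involute geometry — m = 3.812, 45T/69T pair
base radii: r_b1 = 82.492652, r_b2 = 126.488733
tip radii: r_a1 = 89.582000, r_a2 = 135.326000
no profile shift: α' = α, a' = a
action lengths: √(r_a1²−r_b1²) = 34.927025, √(r_a2²−r_b2²) = 48.101213
base pitch p_b = π·m·cos α = 11.518147
CR = (34.927025 + 48.101213 − 217.284000·sin 15.89000°)/11.518147 = 2.043537
contact ratio ≈ 2.0435

2.0435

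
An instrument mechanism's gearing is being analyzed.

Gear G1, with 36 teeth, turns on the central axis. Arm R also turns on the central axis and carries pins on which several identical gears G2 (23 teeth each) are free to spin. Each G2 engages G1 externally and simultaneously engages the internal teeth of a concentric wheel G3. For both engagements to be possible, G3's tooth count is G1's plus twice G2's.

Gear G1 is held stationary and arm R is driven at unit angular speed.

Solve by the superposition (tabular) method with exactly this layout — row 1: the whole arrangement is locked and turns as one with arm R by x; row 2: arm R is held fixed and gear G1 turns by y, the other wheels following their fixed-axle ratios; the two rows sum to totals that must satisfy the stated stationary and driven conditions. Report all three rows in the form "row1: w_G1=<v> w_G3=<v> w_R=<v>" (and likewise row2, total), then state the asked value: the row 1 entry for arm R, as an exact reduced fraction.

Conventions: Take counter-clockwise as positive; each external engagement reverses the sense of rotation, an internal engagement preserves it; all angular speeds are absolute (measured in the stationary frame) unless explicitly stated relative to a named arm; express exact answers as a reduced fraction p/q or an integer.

row1: w_G1=1 w_G3=1 w_R=1
row2: w_G1=-1 w_G3=18/41 w_R=0
total: w_G1=0 w_G3=59/41 w_R=1
asked value: 1

topology: planetary set — G1 36T / G2 23T / G3 82T, arm = carrier (Willis)
row 1 — lock + rotate with arm: ω_sun = ω_ring = ω_arm = x
row 2 (arm held, sun turns y): ω_ring = −(36/82)·y, ω_arm = 0
boundary: total ω_sun = x + y = 0 and total ω_arm = x = 1  ⇒  y = -1, x = 1
row 2 ring = −(36/82)·(-1) = 18/41
totals (row 1 + row 2): sun 1 + (-1) = 0, ring 1 + 18/41 = 59/41, arm 1 + 0 = 1
asked cell (row1, arm) = 1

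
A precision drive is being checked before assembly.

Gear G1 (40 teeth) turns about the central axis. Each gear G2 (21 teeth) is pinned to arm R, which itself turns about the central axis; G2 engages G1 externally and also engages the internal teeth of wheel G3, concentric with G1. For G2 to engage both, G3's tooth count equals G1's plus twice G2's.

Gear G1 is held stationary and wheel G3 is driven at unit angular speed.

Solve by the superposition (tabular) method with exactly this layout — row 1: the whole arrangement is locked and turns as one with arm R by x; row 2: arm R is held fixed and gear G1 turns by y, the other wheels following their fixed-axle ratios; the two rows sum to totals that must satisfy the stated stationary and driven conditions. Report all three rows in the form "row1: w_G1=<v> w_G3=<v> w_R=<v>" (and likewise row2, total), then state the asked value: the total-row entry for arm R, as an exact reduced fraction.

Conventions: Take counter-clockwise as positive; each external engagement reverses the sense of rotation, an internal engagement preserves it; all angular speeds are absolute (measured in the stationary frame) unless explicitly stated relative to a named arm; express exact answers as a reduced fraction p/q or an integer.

row1: w_G1=41/61 w_G3=41/61 w_R=41/61
row2: w_G1=-41/61 w_G3=20/61 w_R=0
total: w_G1=0 w_G3=1 w_R=41/61
asked value: 41/61

class = planetary set [G3 = 40+2·21 = 82; Willis about the carrier]
row 1 — lock + rotate with arm: ω_sun = ω_ring = ω_arm = x
superposition row 2 [arm held]: sun y, ring −(40/82)·y, arm 0
boundary: total ω_sun = x + y = 0 and total ω_ring = x − (40/82)·y = 1  ⇒  y = -41/61, x = 41/61
row 2 ring = −(40/82)·(-41/61) = 20/61
totals (row 1 + row 2): sun 41/61 + (-41/61) = 0, ring 41/61 + 20/61 = 1, arm 41/61 + 0 = 41/61
asked cell (total, arm) = 41/61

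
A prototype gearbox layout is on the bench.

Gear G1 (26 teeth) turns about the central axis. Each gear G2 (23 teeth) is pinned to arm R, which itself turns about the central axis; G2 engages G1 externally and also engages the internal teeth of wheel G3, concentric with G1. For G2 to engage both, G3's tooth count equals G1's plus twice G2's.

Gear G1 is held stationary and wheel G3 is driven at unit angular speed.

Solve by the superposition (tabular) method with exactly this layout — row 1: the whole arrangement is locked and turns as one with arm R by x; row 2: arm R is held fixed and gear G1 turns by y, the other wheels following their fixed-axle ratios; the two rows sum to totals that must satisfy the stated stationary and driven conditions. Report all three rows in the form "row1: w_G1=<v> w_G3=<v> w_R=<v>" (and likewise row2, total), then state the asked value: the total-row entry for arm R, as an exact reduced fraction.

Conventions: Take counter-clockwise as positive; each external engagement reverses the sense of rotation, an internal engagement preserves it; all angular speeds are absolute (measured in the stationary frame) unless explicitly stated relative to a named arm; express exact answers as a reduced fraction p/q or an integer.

planetary set (26T centre, 23T on arm, 72T internal) — Willis relation
row 1 (train locked, turned with arm): all members turn x
superposition row 2 [arm held]: sun y, ring −(26/72)·y, arm 0
boundary: total ω_sun = x + y = 0 and total ω_ring = x − (26/72)·y = 1  ⇒  y = -36/49, x = 36/49
row 2 ring = −(26/72)·(-36/49) = 13/49
totals (row 1 + row 2): sun 36/49 + (-36/49) = 0, ring 36/49 + 13/49 = 1, arm 36/49 + 0 = 36/49
asked cell (total, arm) = 36/49

row1: w_G1=36/49 w_G3=36/49 w_R=36/49
row2: w_G1=-36/49 w_G3=13/49 w_R=0
total: w_G1=0 w_G3=1 w_R=36/49
asked value: 36/49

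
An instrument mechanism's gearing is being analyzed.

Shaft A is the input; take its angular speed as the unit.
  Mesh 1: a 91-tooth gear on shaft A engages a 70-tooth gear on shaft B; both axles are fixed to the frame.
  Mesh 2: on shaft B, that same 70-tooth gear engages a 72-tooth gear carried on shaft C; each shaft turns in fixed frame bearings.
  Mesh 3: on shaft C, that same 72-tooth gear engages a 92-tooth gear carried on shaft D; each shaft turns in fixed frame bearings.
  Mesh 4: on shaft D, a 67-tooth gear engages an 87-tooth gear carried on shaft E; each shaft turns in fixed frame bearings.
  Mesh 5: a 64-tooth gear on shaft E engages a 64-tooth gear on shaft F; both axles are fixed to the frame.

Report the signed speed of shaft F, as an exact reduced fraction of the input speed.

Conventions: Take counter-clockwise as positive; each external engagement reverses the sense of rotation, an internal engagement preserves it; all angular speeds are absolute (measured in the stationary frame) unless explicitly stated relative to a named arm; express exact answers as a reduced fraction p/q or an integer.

-6097/8004

5-mesh fixed-axis compound train (all bearings frame-fixed)
mesh 1 [91T→70T]: |ω|/ω_in = 1×91/70 = 13/10, sense flips to −
mesh 2 [70T→72T]: |ω|/ω_in = (13/10)×70/72 = 91/72, sense flips to +
mesh 3 [72T→92T]: |ω|/ω_in = (91/72)×72/92 = 91/92, sense flips to −
mesh 4 [67T→87T]: |ω|/ω_in = (91/92)×67/87 = 6097/8004, sense flips to +
mesh 5 [64T→64T]: |ω|/ω_in = (6097/8004)×64/64 = 6097/8004, sense flips to −
signed output speed (× input speed) = -6097/8004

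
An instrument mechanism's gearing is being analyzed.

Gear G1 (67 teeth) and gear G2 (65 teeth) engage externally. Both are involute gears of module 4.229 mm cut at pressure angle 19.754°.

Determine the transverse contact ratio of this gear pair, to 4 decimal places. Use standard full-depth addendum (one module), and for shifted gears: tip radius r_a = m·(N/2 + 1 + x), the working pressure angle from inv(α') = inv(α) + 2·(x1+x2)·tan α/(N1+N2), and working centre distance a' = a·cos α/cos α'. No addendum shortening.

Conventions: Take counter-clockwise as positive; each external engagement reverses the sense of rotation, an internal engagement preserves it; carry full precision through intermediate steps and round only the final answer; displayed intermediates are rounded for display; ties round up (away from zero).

recognized (one external pair, fixed centres): single-mesh tooth geometry, m = 4.229, N1 = 67, N2 = 65
base radii: r_b1 = 133.334475, r_b2 = 129.354342
tip radii: r_a1 = 145.900500, r_a2 = 141.671500
no profile shift: α' = α, a' = a
action lengths: √(r_a1²−r_b1²) = 59.235746, √(r_a2²−r_b2²) = 57.777748
base pitch p_b = π·m·cos α = 12.503958
CR = (59.235746 + 57.777748 − 279.114000·sin 19.75400°)/12.503958 = 1.813655
contact ratio ≈ 1.8137

1.8137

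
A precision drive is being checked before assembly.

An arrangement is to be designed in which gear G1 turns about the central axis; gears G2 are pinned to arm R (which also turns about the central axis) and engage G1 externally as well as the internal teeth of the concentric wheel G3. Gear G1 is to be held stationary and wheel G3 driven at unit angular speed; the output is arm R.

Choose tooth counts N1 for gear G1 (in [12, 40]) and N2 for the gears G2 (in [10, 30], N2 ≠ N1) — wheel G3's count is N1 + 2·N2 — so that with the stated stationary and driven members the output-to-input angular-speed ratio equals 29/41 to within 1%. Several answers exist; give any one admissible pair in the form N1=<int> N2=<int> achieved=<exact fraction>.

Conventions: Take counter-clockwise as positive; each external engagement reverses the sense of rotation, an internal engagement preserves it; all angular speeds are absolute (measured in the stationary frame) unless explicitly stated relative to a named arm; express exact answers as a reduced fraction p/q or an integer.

N1=24 N2=17 achieved=29/41

class = planetary set [ratio 29/41 wanted; Willis about the carrier]
Willis with ω_sun = 0: ω_arm/ω_ring = N3/(N1+N3); set equal to 29/41  ⇒  N3/N1 = (29/41)/(1 − 29/41) = 29/12
N3 = N1 + 2·N2  ⇒  N2/N1 = (N3/N1 − 1)/2 = (29/12 − 1)/2 = 17/24
smallest multiple with N1 ≥ 12 and N2 ≥ 10: k = 1  ⇒  N1 = 1·24 = 24, N2 = 1·17 = 17 (N1 ≤ 40, N2 ≤ 30, N2 ≠ N1 ✓), N3 = 24 + 2·17 = 58
check: N3/(N1+N3) with N1 = 24, N3 = 58 gives 29/41; |achieved − target| = 0 ≤ 29/4100 ✓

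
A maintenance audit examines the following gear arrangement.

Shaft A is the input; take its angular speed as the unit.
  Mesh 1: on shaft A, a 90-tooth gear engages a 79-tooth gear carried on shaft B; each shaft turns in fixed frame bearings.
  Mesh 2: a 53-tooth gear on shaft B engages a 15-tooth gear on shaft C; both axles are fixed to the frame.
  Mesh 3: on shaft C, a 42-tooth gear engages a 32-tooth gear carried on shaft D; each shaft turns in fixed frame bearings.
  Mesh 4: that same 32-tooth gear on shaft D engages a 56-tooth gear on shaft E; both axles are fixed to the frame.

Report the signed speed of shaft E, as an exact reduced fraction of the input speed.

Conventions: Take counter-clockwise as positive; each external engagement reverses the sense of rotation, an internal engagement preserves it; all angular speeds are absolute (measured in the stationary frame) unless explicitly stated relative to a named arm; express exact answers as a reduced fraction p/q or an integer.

477/158

4-mesh fixed-axis compound train (all bearings frame-fixed)
mesh 1 [90T→79T]: |ω|/ω_in = 1×90/79 = 90/79, sense flips to −
mesh 2 [53T→15T]: |ω|/ω_in = (90/79)×53/15 = 318/79, sense flips to +
mesh 3 [42T→32T]: |ω|/ω_in = (318/79)×42/32 = 3339/632, sense flips to −
mesh 4 [32T→56T]: |ω|/ω_in = (3339/632)×32/56 = 477/158, sense flips to +
signed output speed (× input speed) = 477/158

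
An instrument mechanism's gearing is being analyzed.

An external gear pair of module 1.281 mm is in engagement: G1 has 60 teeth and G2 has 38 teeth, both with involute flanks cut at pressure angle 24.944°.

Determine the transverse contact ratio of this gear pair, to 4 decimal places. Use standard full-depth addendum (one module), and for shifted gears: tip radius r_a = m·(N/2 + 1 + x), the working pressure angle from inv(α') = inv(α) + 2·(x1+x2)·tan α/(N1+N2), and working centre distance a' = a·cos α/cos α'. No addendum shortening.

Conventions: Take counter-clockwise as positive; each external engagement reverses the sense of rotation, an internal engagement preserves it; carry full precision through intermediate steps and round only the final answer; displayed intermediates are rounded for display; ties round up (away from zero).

recognized (one external pair, fixed centres): single-mesh tooth geometry, m = 1.281, N1 = 60, N2 = 38
base radii: r_b1 = 34.845266, r_b2 = 22.068668
tip radii: r_a1 = 39.711000, r_a2 = 25.620000
no profile shift: α' = α, a' = a
action lengths: √(r_a1²−r_b1²) = 19.046548, √(r_a2²−r_b2²) = 13.013773
base pitch p_b = π·m·cos α = 3.648988
CR = (19.046548 + 13.013773 − 62.769000·sin 24.94400°)/3.648988 = 1.531551
contact ratio ≈ 1.5316

1.5316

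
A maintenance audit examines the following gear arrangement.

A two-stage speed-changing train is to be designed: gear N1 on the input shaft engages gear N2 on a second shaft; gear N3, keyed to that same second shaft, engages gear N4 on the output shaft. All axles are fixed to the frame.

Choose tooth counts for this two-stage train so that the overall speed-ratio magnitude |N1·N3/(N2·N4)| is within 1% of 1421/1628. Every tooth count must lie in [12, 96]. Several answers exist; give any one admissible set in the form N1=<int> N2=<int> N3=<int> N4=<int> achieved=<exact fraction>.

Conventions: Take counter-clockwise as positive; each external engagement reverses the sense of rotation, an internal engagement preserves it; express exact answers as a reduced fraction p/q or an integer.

design class (target 1421/1628): fixed-axis compound train
target = 1421/1628 in lowest terms: an exact hit needs N1·N3 = k·1421 and N2·N4 = k·1628 for one integer k, every count in [12, 96]; additionally prefer no 1:1 stage (N1 ≠ N2, N3 ≠ N4)
k = 1: N1·N3 = 1421 = 29·49, N2·N4 = 1628 = 22·74
achieved = 29·49/(22·74) = 1421/1628; |achieved − target| = 0 ≤ 1421/162800 ✓

N1=29 N2=22 N3=49 N4=74 achieved=1421/1628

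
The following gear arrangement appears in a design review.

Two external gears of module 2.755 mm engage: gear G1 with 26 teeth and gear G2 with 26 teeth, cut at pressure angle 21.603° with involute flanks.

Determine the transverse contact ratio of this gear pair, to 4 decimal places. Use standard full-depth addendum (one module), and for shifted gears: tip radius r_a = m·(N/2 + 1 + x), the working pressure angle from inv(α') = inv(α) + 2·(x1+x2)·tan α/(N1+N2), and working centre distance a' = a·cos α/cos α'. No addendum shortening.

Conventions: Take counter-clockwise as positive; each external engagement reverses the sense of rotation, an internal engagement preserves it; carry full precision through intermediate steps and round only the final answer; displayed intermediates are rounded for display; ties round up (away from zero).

1.5600

class = single-mesh tooth geometry [involute pair 26T × 26T, m = 2.755]
base radii: r_b1 = 33.299254, r_b2 = 33.299254
tip radii: r_a1 = 38.570000, r_a2 = 38.570000
no profile shift: α' = α, a' = a
action lengths: √(r_a1²−r_b1²) = 19.462902, √(r_a2²−r_b2²) = 19.462902
base pitch p_b = π·m·cos α = 8.047130
CR = (19.462902 + 19.462902 − 71.630000·sin 21.60300°)/8.047130 = 1.560004
contact ratio ≈ 1.5600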